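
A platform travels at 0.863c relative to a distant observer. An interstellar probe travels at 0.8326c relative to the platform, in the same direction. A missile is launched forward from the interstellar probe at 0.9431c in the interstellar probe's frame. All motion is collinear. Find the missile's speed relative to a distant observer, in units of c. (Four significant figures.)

0.9996c

Compose velocities in two stages. Stage 1 (into S'): u₁ = (0.9431+0.8326)/(1+0.9431×0.8326) = 0.99466.
Stage 2 (into S): u = (0.99466+0.863)/(1+0.99466×0.863) = 0.99961, so the speed is 0.9996c.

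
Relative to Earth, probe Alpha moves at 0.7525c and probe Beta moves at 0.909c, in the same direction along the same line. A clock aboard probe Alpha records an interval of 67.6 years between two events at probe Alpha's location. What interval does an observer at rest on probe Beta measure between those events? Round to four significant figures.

Transform probe Alpha's velocity into probe Beta's frame: (0.7525 − 0.909)/(1 − 0.7525·0.909) = −0.1565/0.3159775, so the relative speed is 0.49529c.
At |u| = 0.49529c, γ = (1 − 0.245312)^(−1/2) = 1.1511.
The clock on probe Alpha records proper time, so probe Beta measures Δt = γΔτ = 1.1511 × 67.6 = 77.81 years.

77.81 years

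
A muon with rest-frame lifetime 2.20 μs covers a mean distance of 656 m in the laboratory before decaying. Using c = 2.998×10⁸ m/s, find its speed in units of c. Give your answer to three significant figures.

Let x = d/(cτ) = 656.0 m / (2.998×10⁸ m/s × 2.200×10^-6 s) = 0.9946. Since d = βγcτ, x = βγ = β/√(1−β²).
Solving: β² = x²/(1+x²) = 0.989229/1.989229 = 0.497293, so β = 0.705.

0.705c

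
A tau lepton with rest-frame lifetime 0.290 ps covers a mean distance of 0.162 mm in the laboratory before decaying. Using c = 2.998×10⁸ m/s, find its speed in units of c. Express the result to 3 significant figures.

0.881c

Lab distance = (lab lifetime)·v = γτ·βc, so βγ = d/(cτ) = 1.620×10^-4/(2.998×10⁸ × 2.900×10^-13) = 1.8633.
With βγ = 1.8633: γ² = 1 + (βγ)² = 4.47189, and β = (βγ)/γ = 1.8633/2.11468 = 0.881.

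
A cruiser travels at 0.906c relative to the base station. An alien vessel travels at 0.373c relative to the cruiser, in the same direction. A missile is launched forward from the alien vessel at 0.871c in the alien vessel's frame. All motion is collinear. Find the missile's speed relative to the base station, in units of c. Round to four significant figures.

Apply u = (u'+v)/(1+u'v) twice. Missile in the cruiser frame: (0.871+0.373)/(1+0.871·0.373) = 1.244/1.324883 = 0.93895c.
That velocity, transformed to the rest frame of the base station: (0.93895+0.906)/(1+0.93895·0.906) = 1.84495/1.8506887 = 0.9969c.

0.9969c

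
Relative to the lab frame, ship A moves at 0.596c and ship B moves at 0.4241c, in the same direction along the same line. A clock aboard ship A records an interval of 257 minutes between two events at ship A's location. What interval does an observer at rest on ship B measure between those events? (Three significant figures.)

Speed of ship A in ship B's frame: u = (v_A − v_B)/(1 − v_A v_B/c²) = (0.596 − 0.4241)/(1 − 0.596×0.4241) = 0.1719/0.7472364 = 0.23005; |u| = 0.23005c.
γ for this relative speed: γ = 1/√(1 − 0.052923) = 1.0276.
The clock on ship A records proper time, so ship B measures Δt = γΔτ = 1.0276 × 257 = 264 minutes.

264 minutes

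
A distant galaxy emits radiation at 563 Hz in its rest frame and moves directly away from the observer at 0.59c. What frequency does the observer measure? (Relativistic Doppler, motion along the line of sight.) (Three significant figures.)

286 Hz

Relativistic Doppler (source moving away): f_obs = f_src · √((1−β)/(1+β)).
With β = 0.59: factor = √(0.41/1.59) = 0.5078.
f_obs = 563 × 0.5078 = 286 Hz.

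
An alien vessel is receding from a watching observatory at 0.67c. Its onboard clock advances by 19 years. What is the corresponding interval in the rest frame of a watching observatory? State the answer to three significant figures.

25.6 years

Lorentz factor: γ = (1 − 0.4489)^(−1/2) = 1.3471.
The onboard clock measures proper time, so the interval in the rest frame of a watching observatory is dilated: Δt = γ·Δτ = 1.3471 × 19 years = 25.6 years.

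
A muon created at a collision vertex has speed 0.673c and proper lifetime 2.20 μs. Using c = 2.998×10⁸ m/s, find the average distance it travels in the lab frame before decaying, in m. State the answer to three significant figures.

600 m

γ = 1/√(1 − β²) = 1/√(1 − 0.452929) = 1/√0.547071 = 1/0.739642 = 1.352.
Lab-frame lifetime: Δt = γτ = 1.352 × 2.20 μs = 2.9744 μs.
Distance: d = vΔt = 0.673 × 2.998×10⁸ m/s × 2.9744×10^-6 s = 600 m.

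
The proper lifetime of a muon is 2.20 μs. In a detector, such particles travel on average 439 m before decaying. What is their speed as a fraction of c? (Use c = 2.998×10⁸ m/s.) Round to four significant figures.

0.5541c

d = βγcτ ⇒ βγ = d/(cτ) = 439.0 m / (659.56 m) = 0.6656.
β = (βγ)/√(1+(βγ)²) = 0.6656/√1.443023 = 0.5541.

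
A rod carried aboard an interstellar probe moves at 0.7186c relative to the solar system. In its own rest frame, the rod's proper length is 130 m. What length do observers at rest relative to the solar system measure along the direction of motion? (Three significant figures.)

90.4 m

With β = 0.7186, γ = 1/√(1 − 0.7186²) = 1/√0.48361404 = 1.438.
Length contraction: L = L₀/γ = 130/1.438 = 90.4 m.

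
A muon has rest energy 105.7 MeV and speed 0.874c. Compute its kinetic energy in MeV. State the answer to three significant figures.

112 MeV

β² = 0.763876, so γ = 1/√0.236124 = 2.0579.
Kinetic energy: K = (γ − 1)mc² = (2.0579 − 1) × 105.7 MeV = 1.0579 × 105.7 = 112 MeV.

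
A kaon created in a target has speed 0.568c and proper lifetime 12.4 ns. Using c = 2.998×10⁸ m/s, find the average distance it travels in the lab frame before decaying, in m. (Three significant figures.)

2.57 m

Lorentz factor: γ = (1 − 0.322624)^(−1/2) = 1.215.
Lab-frame lifetime: Δt = γτ = 1.215 × 12.4 ns = 15.066 ns.
Distance: d = vΔt = 0.568 × 2.998×10⁸ m/s × 1.5066×10^-8 s = 2.57 m.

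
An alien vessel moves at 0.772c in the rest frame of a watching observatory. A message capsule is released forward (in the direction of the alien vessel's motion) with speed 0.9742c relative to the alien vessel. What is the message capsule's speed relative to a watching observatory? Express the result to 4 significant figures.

0.9966c

Relativistic velocity addition: u = (u' + v)/(1 + u'v/c²), with u' = 0.9742c and v = 0.772c.
Numerator: 0.9742 + 0.772 = 1.7462. Denominator: 1 + (0.9742)(0.772) = 1.7520824.
u = 1.7462/1.7520824 = 0.99664, so the speed is 0.9966c.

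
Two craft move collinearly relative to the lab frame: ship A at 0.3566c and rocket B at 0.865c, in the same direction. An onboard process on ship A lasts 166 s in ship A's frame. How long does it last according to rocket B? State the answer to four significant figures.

244.9 s

Speed of ship A in rocket B's frame: u = (v_A − v_B)/(1 − v_A v_B/c²) = (0.3566 − 0.865)/(1 − 0.3566×0.865) = −0.5084/0.691541 = −0.73517; |u| = 0.73517c.
At |u| = 0.73517c, γ = (1 − 0.540475)^(−1/2) = 1.4752.
The clock on ship A records proper time, so rocket B measures Δt = γΔτ = 1.4752 × 166 = 244.9 s.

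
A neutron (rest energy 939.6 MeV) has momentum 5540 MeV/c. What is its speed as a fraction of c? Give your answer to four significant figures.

pc/(mc²) = 5540/939.6 = 5.8961 = βγ = β/√(1−β²).
So β² = x²/(1 + x²) with x = 5.8961: x² = 34.764, β² = 34.764/35.764 = 0.972039, β = 0.9859.

0.9859c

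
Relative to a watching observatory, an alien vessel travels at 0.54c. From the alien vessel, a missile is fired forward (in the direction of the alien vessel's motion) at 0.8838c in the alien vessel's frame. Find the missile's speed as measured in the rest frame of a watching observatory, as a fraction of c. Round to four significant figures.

Relativistic velocity addition: u = (u' + v)/(1 + u'v/c²), with u' = 0.8838c and v = 0.54c.
Numerator: 0.8838 + 0.54 = 1.4238. Denominator: 1 + (0.8838)(0.54) = 1.477252.
u = 1.4238/1.477252 = 0.96382, so the speed is 0.9638c.

0.9638c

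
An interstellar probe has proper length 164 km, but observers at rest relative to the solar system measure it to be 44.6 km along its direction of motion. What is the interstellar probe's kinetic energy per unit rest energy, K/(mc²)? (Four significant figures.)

Length contraction gives γ = L₀/L = 164/44.6 = 3.67713.
K/(mc²) = γ − 1 = 3.67713 − 1 = 2.677.

2.677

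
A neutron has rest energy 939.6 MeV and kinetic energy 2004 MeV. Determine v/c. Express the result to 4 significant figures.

γ = 1 + K/(mc²) = 1 + 2004/939.6 = 3.1328.
β = √(1 − 1/γ²) = √(1 − 0.101891) = √0.898109 = 0.9477.

0.9477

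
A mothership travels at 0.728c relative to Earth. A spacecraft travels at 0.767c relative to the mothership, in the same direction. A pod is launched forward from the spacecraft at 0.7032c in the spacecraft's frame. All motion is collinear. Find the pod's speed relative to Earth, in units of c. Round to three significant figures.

0.993c

Apply u = (u'+v)/(1+u'v) twice. Pod in the mothership frame: (0.7032+0.767)/(1+0.7032·0.767) = 1.4702/1.5393544 = 0.95508c.
That velocity, transformed to the rest frame of Earth: (0.95508+0.728)/(1+0.95508·0.728) = 1.68308/1.69529824 = 0.99279c.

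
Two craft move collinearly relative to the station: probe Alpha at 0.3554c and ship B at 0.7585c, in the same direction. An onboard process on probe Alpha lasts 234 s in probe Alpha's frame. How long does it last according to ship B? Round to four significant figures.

Transform probe Alpha's velocity into ship B's frame: (0.3554 − 0.7585)/(1 − 0.3554·0.7585) = −0.4031/0.7304291, so the relative speed is 0.55187c.
At |u| = 0.55187c, γ = (1 − 0.30456)^(−1/2) = 1.1991.
The clock on probe Alpha records proper time, so ship B measures Δt = γΔτ = 1.1991 × 234 = 280.6 s.

280.6 s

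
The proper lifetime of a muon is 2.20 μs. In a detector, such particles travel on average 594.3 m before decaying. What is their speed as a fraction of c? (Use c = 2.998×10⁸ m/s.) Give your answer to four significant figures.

d = βγcτ ⇒ βγ = d/(cτ) = 594.3 m / (659.56 m) = 0.90106.
β = (βγ)/√(1+(βγ)²) = 0.90106/√1.811909 = 0.6694.

0.6694c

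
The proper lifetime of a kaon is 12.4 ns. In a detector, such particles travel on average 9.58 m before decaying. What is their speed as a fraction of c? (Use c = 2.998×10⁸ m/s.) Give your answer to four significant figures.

Lab distance = (lab lifetime)·v = γτ·βc, so βγ = d/(cτ) = 9.580/(2.998×10⁸ × 1.240×10^-8) = 2.577.
With βγ = 2.577: γ² = 1 + (βγ)² = 7.64093, and β = (βγ)/γ = 2.577/2.76422 = 0.9323.

0.9323c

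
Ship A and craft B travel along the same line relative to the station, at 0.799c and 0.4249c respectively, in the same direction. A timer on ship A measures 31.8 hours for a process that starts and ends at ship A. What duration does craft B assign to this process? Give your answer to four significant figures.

38.59 hours

The velocity of ship A relative to craft B is (0.799 − 0.4249)c / (1 − 0.799×0.4249) = 0.56638c; relative speed 0.56638c.
At |u| = 0.56638c, γ = (1 − 0.320786)^(−1/2) = 1.2134.
Ship A's interval is proper; time dilation gives Δt_B = γΔτ = 1.2134 × 31.8 hours = 38.59 hours.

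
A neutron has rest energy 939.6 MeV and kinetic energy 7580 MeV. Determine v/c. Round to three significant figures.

0.994

γ = 1 + K/(mc²) = 1 + 7580/939.6 = 9.0673.
β = √(1 − 1/γ²) = √(1 − 0.0121631) = √0.9878369 = 0.994.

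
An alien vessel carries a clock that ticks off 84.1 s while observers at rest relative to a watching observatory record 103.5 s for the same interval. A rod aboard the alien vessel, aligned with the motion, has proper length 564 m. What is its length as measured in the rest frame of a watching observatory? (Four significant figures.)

γ = Δt/Δτ = 103.5/84.1 = 1.23068.
The rod contracts by the same γ: 564 m / 1.23068 = 458.3 m.

458.3 m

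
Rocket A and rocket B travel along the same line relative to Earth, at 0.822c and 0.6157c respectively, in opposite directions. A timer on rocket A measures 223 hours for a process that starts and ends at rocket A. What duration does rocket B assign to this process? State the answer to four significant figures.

Speed of rocket A in rocket B's frame: u = (v_A + v_B)/(1 + v_A v_B/c²) = (0.822 + 0.6157)/(1 + 0.822×0.6157) = 1.4377/1.5061054 = 0.95458; |u| = 0.95458c.
γ for this relative speed: γ = 1/√(1 − 0.911223) = 3.3562.
The clock on rocket A records proper time, so rocket B measures Δt = γΔτ = 3.3562 × 223 = 748.4 hours.

748.4 hours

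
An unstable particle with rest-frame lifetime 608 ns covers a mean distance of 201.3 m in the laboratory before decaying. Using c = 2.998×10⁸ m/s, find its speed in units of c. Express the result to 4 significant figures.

d = βγcτ ⇒ βγ = d/(cτ) = 201.3 m / (182.2784 m) = 1.1044.
β = (βγ)/√(1+(βγ)²) = 1.1044/√2.2197 = 0.7413.

0.7413c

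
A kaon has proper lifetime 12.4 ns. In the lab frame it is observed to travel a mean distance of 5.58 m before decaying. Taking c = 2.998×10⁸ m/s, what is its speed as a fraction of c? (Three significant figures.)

0.832c

Lab distance = (lab lifetime)·v = γτ·βc, so βγ = d/(cτ) = 5.580/(2.998×10⁸ × 1.240×10^-8) = 1.501.
With βγ = 1.501: γ² = 1 + (βγ)² = 3.253, and β = (βγ)/γ = 1.501/1.80361 = 0.832.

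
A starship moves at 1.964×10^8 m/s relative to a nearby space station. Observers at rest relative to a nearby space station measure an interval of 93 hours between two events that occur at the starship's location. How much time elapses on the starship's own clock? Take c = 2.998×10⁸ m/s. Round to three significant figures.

β = v/c = (1.964×10^8 m/s)/(2.998×10⁸ m/s) = 0.655103.
With β = 0.655103, γ = 1/√(1 − 0.655103²) = 1/√0.5708401 = 1.3236.
The starship's clock runs slow as seen from a nearby space station, so Δτ = Δt/γ = 93/1.3236 = 70.3 hours.

70.3 hours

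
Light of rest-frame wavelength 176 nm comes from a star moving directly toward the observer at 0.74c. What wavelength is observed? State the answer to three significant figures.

Relativistic Doppler for wavelength: λ_obs = λ_src · √((1−β)/(1+β)).
With β = 0.74: factor = √(0.26/1.74) = 0.38656.
λ_obs = 176 × 0.38656 = 68.0 nm.

68.0 nm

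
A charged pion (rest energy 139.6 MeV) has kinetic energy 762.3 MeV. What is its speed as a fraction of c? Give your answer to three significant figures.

0.988c

γ = 1 + K/(mc²) = 1 + 762.3/139.6 = 6.4606.
β = √(1 − 1/γ²) = √(1 − 0.0239582) = √0.9760418 = 0.988.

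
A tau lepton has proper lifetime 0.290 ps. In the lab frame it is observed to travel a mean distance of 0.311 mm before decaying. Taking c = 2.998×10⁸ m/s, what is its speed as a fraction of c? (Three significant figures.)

0.963c

d = βγcτ ⇒ βγ = d/(cτ) = 3.110×10^-4 m / (8.6942×10^-5 m) = 3.5771.
β = (βγ)/√(1+(βγ)²) = 3.5771/√13.7956 = 0.963.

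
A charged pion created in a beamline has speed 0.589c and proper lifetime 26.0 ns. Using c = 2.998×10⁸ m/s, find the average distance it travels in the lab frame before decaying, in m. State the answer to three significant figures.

γ = 1/√(1 − β²) = 1/√(1 − 0.346921) = 1/√0.653079 = 1/0.808133 = 1.2374.
Lab-frame lifetime: Δt = γτ = 1.2374 × 26.0 ns = 32.172 ns.
Distance: d = vΔt = 0.589 × 2.998×10⁸ m/s × 3.2172×10^-8 s = 5.68 m.

5.68 m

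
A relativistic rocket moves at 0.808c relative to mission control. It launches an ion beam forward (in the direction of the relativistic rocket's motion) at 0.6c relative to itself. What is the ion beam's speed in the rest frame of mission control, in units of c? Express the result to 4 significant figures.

In units of c, u = (u' + v)/(1 + u'v) with u' = 0.6 and v = 0.808.
Numerator: 0.6 + 0.808 = 1.408. Denominator: 1 + (0.6)(0.808) = 1.4848.
u = 1.408/1.4848 = 0.94828, so the speed is 0.9483c.

0.9483c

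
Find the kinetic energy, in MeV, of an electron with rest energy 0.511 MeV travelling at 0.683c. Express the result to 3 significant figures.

γ = 1/√(1 − β²) = 1/√(1 − 0.466489) = 1/√0.533511 = 1/0.730418 = 1.36908.
Kinetic energy: K = (γ − 1)mc² = (1.36908 − 1) × 0.511 MeV = 0.36908 × 0.511 = 0.189 MeV.

0.189 MeV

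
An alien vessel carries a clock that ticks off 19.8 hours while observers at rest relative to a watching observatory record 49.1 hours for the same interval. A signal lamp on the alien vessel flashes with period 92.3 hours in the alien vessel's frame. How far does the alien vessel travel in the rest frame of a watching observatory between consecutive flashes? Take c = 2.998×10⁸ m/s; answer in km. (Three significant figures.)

2.26×10^11 km

From Δt = γΔτ: γ = 49.1/19.8 = 2.4798.
β = √(1 − 1/γ²) = 0.91509. Lab-frame period = γτ = 2.4798×92.3 hours = 228.89 hours. Distance = βc × γτ = 0.91509 × 2.998×10⁸ m/s × 824004 s = 2.2606×10^14 m = 2.26×10^11 km.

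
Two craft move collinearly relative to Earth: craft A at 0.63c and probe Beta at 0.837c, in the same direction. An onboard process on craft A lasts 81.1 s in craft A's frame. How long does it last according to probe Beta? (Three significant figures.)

The velocity of craft A relative to probe Beta is (0.63 − 0.837)c / (1 − 0.63×0.837) = −0.43792c; relative speed 0.43792c.
At |u| = 0.43792c, γ = (1 − 0.191774)^(−1/2) = 1.1123.
The clock on craft A records proper time, so probe Beta measures Δt = γΔτ = 1.1123 × 81.1 = 90.2 s.

90.2 s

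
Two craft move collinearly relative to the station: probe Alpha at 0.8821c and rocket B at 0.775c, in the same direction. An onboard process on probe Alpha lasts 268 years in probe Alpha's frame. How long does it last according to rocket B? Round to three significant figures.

285 years

Transform probe Alpha's velocity into rocket B's frame: (0.8821 − 0.775)/(1 − 0.8821·0.775) = 0.1071/0.3163725, so the relative speed is 0.33852c.
At |u| = 0.33852c, γ = (1 − 0.114596)^(−1/2) = 1.0627.
Probe Alpha's interval is proper; time dilation gives Δt_B = γΔτ = 1.0627 × 268 years = 285 years.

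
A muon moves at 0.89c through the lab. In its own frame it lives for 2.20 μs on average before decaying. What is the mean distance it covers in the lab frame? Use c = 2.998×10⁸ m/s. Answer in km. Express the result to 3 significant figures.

With β = 0.89, γ = 1/√(1 − 0.89²) = 1/√0.2079 = 2.1932.
Lab-frame lifetime: Δt = γτ = 2.1932 × 2.20 μs = 4.825 μs.
Distance: d = vΔt = 0.89 × 2.998×10⁸ m/s × 4.8250×10^-6 s = 1290 m = 1.29 km.

1.29 km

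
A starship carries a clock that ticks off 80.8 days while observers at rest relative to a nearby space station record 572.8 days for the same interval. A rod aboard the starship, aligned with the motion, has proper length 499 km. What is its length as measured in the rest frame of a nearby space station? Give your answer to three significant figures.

From Δt = γΔτ: γ = 572.8/80.8 = 7.08911.
L = L₀/γ = 499/7.08911 = 70.4 km.

70.4 km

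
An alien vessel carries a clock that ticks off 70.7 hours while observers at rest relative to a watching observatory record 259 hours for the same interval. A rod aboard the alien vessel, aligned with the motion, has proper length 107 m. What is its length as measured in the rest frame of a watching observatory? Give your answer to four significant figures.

29.21 m

The time-dilation ratio gives γ = 259/70.7 = 3.66337.
The rod contracts by the same γ: 107 m / 3.66337 = 29.21 m.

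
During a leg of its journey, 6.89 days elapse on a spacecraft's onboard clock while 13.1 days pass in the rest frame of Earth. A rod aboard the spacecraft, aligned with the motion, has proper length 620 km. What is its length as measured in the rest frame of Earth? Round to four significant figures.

γ = Δt/Δτ = 13.1/6.89 = 1.90131.
The rod contracts by the same γ: 620 km / 1.90131 = 326.1 km.

326.1 km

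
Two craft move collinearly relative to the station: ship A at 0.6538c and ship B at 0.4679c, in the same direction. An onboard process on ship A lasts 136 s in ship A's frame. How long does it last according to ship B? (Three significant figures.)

141 s

Transform ship A's velocity into ship B's frame: (0.6538 − 0.4679)/(1 − 0.6538·0.4679) = 0.1859/0.69408698, so the relative speed is 0.26783c.
At |u| = 0.26783c, γ = (1 − 0.0717329)^(−1/2) = 1.0379.
Ship A's interval is proper; time dilation gives Δt_B = γΔτ = 1.0379 × 136 s = 141 s.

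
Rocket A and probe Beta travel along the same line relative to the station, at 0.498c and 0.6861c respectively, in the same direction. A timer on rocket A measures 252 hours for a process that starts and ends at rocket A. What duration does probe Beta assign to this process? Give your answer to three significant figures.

263 hours

The velocity of rocket A relative to probe Beta is (0.498 − 0.6861)c / (1 − 0.498×0.6861) = −0.28573c; relative speed 0.28573c.
γ for this relative speed: γ = 1/√(1 − 0.0816416) = 1.0435.
Rocket A's interval is proper; time dilation gives Δt_B = γΔτ = 1.0435 × 252 hours = 263 hours.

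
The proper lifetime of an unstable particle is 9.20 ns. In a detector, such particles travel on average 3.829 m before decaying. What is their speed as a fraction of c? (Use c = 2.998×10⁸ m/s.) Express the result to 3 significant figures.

d = βγcτ ⇒ βγ = d/(cτ) = 3.829 m / (2.75816 m) = 1.3882.
β = (βγ)/√(1+(βγ)²) = 1.3882/√2.9271 = 0.811.

0.811c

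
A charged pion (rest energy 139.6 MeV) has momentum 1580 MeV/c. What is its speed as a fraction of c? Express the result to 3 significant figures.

βγ = pc/(mc²) = 1580/139.6 = 11.318.
Since γ² = 1 + (βγ)² = 129.097, γ = √129.097 = 11.3621, and β = (βγ)/γ = 11.318/11.3621 = 0.996.

0.996c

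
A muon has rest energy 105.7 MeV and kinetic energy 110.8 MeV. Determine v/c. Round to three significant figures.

K = (γ−1)mc², so γ = 1 + 110.8/105.7 = 2.0482.
Then v/c = √(1 − γ⁻²) = √(1 − 0.238372) = √0.761628 = 0.873.

0.873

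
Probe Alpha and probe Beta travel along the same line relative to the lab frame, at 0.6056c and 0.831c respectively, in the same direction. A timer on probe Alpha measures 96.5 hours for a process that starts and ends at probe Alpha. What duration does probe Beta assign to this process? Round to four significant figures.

The velocity of probe Alpha relative to probe Beta is (0.6056 − 0.831)c / (1 − 0.6056×0.831) = −0.45375c; relative speed 0.45375c.
At |u| = 0.45375c, γ = (1 − 0.205889)^(−1/2) = 1.1222.
The clock on probe Alpha records proper time, so probe Beta measures Δt = γΔτ = 1.1222 × 96.5 = 108.3 hours.

108.3 hours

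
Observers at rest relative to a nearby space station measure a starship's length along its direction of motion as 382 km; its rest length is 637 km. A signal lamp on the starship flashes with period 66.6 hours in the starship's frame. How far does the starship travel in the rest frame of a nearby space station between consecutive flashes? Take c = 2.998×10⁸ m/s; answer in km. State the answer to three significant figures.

Length contraction gives γ = L₀/L = 637/382 = 1.66754.
β = √(1 − 1/γ²) = 0.80024. Lab-frame period = γτ = 1.66754×66.6 hours = 111.06 hours. Distance = βc × γτ = 0.80024 × 2.998×10⁸ m/s × 399816 s = 9.5921×10^13 m = 9.59×10^10 km.

9.59×10^10 km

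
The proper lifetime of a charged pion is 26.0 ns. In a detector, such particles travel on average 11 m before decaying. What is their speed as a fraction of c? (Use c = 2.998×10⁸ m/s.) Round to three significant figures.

Lab distance = (lab lifetime)·v = γτ·βc, so βγ = d/(cτ) = 11.00/(2.998×10⁸ × 2.600×10^-8) = 1.4112.
With βγ = 1.4112: γ² = 1 + (βγ)² = 2.99149, and β = (βγ)/γ = 1.4112/1.72959 = 0.816.

0.816c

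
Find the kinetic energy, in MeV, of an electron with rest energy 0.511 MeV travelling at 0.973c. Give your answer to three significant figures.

1.70 MeV

β² = 0.946729, so γ = 1/√0.053271 = 4.3327.
Kinetic energy: K = (γ − 1)mc² = (4.3327 − 1) × 0.511 MeV = 3.3327 × 0.511 = 1.70 MeV.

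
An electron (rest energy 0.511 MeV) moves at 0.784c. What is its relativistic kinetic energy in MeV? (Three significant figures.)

With β = 0.784, γ = 1/√(1 − 0.784²) = 1/√0.385344 = 1.61093.
Kinetic energy: K = (γ − 1)mc² = (1.61093 − 1) × 0.511 MeV = 0.61093 × 0.511 = 0.312 MeV.

0.312 MeV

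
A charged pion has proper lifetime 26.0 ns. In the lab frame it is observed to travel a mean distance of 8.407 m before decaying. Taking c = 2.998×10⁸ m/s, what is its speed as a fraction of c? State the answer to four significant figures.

Let x = d/(cτ) = 8.407 m / (2.998×10⁸ m/s × 2.600×10^-8 s) = 1.0785. Since d = βγcτ, x = βγ = β/√(1−β²).
Solving: β² = x²/(1+x²) = 1.16316/2.16316 = 0.537713, so β = 0.7333.

0.7333c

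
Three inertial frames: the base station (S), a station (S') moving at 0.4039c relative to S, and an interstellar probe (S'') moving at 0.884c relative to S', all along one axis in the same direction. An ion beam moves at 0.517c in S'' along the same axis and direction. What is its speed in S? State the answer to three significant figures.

Apply u = (u'+v)/(1+u'v) twice. Ion beam in the station frame: (0.517+0.884)/(1+0.517·0.884) = 1.401/1.457028 = 0.96155c.
That velocity, transformed to the rest frame of the base station: (0.96155+0.4039)/(1+0.96155·0.4039) = 1.36545/1.388370045 = 0.98349c.

0.983c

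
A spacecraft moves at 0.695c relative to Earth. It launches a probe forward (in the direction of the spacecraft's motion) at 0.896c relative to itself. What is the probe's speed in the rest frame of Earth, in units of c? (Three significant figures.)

0.980c

Relativistic velocity addition: u = (u' + v)/(1 + u'v/c²), with u' = 0.896c and v = 0.695c.
Numerator: 0.896 + 0.695 = 1.591. Denominator: 1 + (0.896)(0.695) = 1.62272.
u = 1.591/1.62272 = 0.98045, so the speed is 0.980c.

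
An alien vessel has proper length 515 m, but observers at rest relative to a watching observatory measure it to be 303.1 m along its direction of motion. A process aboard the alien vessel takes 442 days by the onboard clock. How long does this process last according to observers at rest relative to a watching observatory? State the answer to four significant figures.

751.0 days

Length contraction gives γ = L₀/L = 515/303.1 = 1.69911.
The same γ dilates the second interval: 1.69911 × 442 days = 751.0 days.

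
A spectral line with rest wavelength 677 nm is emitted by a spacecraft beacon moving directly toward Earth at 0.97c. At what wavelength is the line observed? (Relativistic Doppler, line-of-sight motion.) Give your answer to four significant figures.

Relativistic Doppler for wavelength: λ_obs = λ_src · √((1−β)/(1+β)).
With β = 0.97: factor = √(0.03/1.97) = 0.1234.
λ_obs = 677 × 0.1234 = 83.54 nm.

83.54 nm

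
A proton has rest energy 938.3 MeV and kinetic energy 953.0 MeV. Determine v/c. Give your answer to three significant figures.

γ = 1 + K/(mc²) = 1 + 953.0/938.3 = 2.0157.
β = √(1 − 1/γ²) = √(1 − 0.246121) = √0.753879 = 0.868.

0.868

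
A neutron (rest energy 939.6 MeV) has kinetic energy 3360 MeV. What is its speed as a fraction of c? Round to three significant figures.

K = (γ−1)mc², so γ = 1 + 3360/939.6 = 4.576.
Then v/c = √(1 − γ⁻²) = √(1 − 0.047756) = √0.952244 = 0.976.

0.976c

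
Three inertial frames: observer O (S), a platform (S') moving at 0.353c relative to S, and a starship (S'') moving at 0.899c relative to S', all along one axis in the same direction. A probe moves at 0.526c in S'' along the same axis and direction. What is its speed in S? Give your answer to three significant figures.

First combine the probe and starship (S''→S'): u₁ = (0.526 + 0.899)/(1 + 0.526×0.899) = 1.425/1.472874 = 0.9675.
Then combine with the platform (S'→S): u = (0.9675 + 0.353)/(1 + 0.9675×0.353) = 1.3205/1.3415275 = 0.98433.

0.984c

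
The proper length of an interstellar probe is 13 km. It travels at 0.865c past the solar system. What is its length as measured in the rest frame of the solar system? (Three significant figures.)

6.52 km

γ = 1/√(1 − β²) = 1/√(1 − 0.748225) = 1/√0.251775 = 1/0.501772 = 1.9929.
Along the direction of motion the measured length is L₀/γ = 13/1.9929 = 6.52 km.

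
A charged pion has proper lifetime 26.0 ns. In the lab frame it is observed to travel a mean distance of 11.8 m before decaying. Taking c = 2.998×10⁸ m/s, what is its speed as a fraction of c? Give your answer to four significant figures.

0.8344c

Let x = d/(cτ) = 11.80 m / (2.998×10⁸ m/s × 2.600×10^-8 s) = 1.5138. Since d = βγcτ, x = βγ = β/√(1−β²).
Solving: β² = x²/(1+x²) = 2.29159/3.29159 = 0.696195, so β = 0.8344.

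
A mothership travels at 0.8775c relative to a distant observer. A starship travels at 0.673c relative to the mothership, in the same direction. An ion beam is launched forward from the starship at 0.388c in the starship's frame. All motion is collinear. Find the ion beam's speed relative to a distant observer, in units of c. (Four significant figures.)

Compose velocities in two stages. Stage 1 (into S'): u₁ = (0.388+0.673)/(1+0.388×0.673) = 0.84131.
Stage 2 (into S): u = (0.84131+0.8775)/(1+0.84131×0.8775) = 0.98882, so the speed is 0.9888c.

0.9888c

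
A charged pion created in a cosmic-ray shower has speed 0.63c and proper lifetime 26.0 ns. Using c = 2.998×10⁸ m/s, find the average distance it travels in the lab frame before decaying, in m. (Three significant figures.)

6.32 m

β² = 0.3969, so γ = 1/√0.6031 = 1.2877.
Lab-frame lifetime: Δt = γτ = 1.2877 × 26.0 ns = 33.48 ns.
Distance: d = vΔt = 0.63 × 2.998×10⁸ m/s × 3.3480×10^-8 s = 6.32 m.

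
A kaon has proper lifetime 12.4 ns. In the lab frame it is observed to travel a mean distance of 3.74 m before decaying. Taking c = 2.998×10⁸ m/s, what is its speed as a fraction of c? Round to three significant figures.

d = βγcτ ⇒ βγ = d/(cτ) = 3.740 m / (3.71752 m) = 1.006.
β = (βγ)/√(1+(βγ)²) = 1.006/√2.01204 = 0.709.

0.709c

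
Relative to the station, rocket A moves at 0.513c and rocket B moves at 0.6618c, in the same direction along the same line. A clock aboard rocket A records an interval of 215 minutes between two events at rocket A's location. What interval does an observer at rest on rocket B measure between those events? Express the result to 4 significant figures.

220.7 minutes

Transform rocket A's velocity into rocket B's frame: (0.513 − 0.6618)/(1 − 0.513·0.6618) = −0.1488/0.6604966, so the relative speed is 0.22529c.
γ for this relative speed: γ = 1/√(1 − 0.0507556) = 1.0264.
The clock on rocket A records proper time, so rocket B measures Δt = γΔτ = 1.0264 × 215 = 220.7 minutes.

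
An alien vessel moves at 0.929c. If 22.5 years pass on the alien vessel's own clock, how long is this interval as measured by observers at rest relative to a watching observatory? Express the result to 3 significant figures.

β² = 0.863041, so γ = 1/√0.136959 = 2.7021.
Time dilation: Δt = γ·Δτ = 2.7021 × 22.5 = 60.8 years.

60.8 years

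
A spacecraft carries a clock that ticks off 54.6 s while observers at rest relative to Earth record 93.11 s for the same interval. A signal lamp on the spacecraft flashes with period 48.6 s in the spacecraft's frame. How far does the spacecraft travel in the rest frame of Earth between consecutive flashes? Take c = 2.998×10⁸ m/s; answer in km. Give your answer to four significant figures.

2.013×10^7 km

From Δt = γΔτ: γ = 93.11/54.6 = 1.70531.
β = √(1 − 1/γ²) = 0.81002. Lab-frame period = γτ = 1.70531×48.6 s = 82.878 s. Distance = βc × γτ = 0.81002 × 2.998×10⁸ m/s × 82.878 s = 2.0126×10^10 m = 2.013×10^7 km.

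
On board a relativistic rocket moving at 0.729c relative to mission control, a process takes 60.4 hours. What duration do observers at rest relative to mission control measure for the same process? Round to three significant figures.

88.2 hours

With β = 0.729, γ = 1/√(1 − 0.729²) = 1/√0.468559 = 1.4609.
The onboard clock measures proper time, so the interval in the rest frame of mission control is dilated: Δt = γ·Δτ = 1.4609 × 60.4 hours = 88.2 hours.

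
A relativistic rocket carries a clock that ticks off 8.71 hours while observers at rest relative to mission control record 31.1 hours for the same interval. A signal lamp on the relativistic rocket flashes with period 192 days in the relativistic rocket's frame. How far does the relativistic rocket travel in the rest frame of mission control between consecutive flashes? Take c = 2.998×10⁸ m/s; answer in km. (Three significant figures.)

1.70×10^13 km

The time-dilation ratio gives γ = 31.1/8.71 = 3.57061.
β = √(1 − 1/γ²) = 0.95998. Lab-frame period = γτ = 3.57061×192 days = 685.56 days. Distance = βc × γτ = 0.95998 × 2.998×10⁸ m/s × 59232384 s = 1.7047×10^16 m = 1.70×10^13 km.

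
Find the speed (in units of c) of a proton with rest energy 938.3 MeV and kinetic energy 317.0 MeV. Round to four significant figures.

0.6643c

γ = 1 + K/(mc²) = 1 + 317.0/938.3 = 1.3378.
β = √(1 − 1/γ²) = √(1 − 0.55875) = √0.44125 = 0.6643.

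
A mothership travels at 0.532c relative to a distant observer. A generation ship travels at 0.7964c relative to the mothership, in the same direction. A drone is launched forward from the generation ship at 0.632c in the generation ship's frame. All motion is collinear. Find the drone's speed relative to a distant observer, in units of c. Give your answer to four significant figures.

0.9845c

Compose velocities in two stages. Stage 1 (into S'): u₁ = (0.632+0.7964)/(1+0.632×0.7964) = 0.95016.
Stage 2 (into S): u = (0.95016+0.532)/(1+0.95016×0.532) = 0.98451, so the speed is 0.9845c.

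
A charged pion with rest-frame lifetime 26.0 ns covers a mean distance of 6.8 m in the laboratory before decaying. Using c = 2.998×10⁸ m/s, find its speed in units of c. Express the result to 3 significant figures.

0.657c

d = βγcτ ⇒ βγ = d/(cτ) = 6.800 m / (7.7948 m) = 0.87238.
β = (βγ)/√(1+(βγ)²) = 0.87238/√1.761047 = 0.657.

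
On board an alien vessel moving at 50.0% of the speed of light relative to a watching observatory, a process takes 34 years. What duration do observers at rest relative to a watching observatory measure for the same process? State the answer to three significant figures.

With β = 0.5, γ = 1/√(1 − 0.5²) = 1/√0.75 = 1.1547.
The onboard clock measures proper time, so the interval in the rest frame of a watching observatory is dilated: Δt = γ·Δτ = 1.1547 × 34 years = 39.3 years.

39.3 years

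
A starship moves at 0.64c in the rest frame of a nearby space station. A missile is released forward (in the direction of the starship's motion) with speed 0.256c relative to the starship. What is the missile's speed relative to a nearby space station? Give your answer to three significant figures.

Relativistic velocity addition: u = (u' + v)/(1 + u'v/c²), with u' = 0.256c and v = 0.64c.
Numerator: 0.256 + 0.64 = 0.896. Denominator: 1 + (0.256)(0.64) = 1.16384.
u = 0.896/1.16384 = 0.76987, so the speed is 0.770c.

0.770c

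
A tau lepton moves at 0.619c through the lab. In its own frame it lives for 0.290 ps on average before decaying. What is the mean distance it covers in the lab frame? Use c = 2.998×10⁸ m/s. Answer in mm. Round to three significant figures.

0.0685 mm

Lorentz factor: γ = (1 − 0.383161)^(−1/2) = 1.2733.
Lab-frame lifetime: Δt = γτ = 1.2733 × 0.290 ps = 0.36926 ps.
Distance: d = vΔt = 0.619 × 2.998×10⁸ m/s × 3.6926×10^-13 s = 6.85×10^-5 m = 0.0685 mm.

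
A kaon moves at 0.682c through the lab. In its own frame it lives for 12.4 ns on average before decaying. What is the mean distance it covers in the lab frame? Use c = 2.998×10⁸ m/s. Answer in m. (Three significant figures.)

With β = 0.682, γ = 1/√(1 − 0.682²) = 1/√0.534876 = 1.3673.
Lab-frame lifetime: Δt = γτ = 1.3673 × 12.4 ns = 16.955 ns.
Distance: d = vΔt = 0.682 × 2.998×10⁸ m/s × 1.6955×10^-8 s = 3.47 m.

3.47 m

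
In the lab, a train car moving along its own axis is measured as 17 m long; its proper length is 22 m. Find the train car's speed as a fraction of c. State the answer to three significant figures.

Length contraction gives γ = L₀/L = 22/17 = 1.2941.
β = √(1 − 1/γ²) = √0.402876 = 0.635.

0.635c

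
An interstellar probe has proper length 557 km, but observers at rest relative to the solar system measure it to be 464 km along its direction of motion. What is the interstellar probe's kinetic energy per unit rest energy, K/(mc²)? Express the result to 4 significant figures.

γ = L₀/L = 557/464 = 1.20043.
K/(mc²) = γ − 1 = 1.20043 − 1 = 0.2004.

0.2004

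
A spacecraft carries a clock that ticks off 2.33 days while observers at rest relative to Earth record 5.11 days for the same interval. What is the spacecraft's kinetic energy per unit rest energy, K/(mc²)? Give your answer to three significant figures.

γ = Δt/Δτ = 5.11/2.33 = 2.19313.
Since K = (γ−1)mc², K/(mc²) = 2.19313 − 1 = 1.19.

1.19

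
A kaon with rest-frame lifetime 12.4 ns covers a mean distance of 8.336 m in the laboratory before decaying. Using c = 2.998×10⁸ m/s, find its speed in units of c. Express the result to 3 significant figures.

0.913c

d = βγcτ ⇒ βγ = d/(cτ) = 8.336 m / (3.71752 m) = 2.2424.
β = (βγ)/√(1+(βγ)²) = 2.2424/√6.02836 = 0.913.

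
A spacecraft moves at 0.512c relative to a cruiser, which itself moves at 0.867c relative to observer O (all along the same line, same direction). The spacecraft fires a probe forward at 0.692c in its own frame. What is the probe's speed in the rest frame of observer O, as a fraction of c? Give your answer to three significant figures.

First combine the probe and spacecraft (S''→S'): u₁ = (0.692 + 0.512)/(1 + 0.692×0.512) = 1.204/1.354304 = 0.88902.
Then combine with the cruiser (S'→S): u = (0.88902 + 0.867)/(1 + 0.88902×0.867) = 1.75602/1.77078034 = 0.99166.

0.992c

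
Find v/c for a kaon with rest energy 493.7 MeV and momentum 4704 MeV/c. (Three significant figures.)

βγ = pc/(mc²) = 4704/493.7 = 9.5281.
Since γ² = 1 + (βγ)² = 91.7847, γ = √91.7847 = 9.58043, and β = (βγ)/γ = 9.5281/9.58043 = 0.995.

0.995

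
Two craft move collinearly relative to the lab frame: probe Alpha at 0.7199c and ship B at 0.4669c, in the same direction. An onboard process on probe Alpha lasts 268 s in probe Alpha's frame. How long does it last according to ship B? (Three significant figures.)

Transform probe Alpha's velocity into ship B's frame: (0.7199 − 0.4669)/(1 − 0.7199·0.4669) = 0.253/0.66387869, so the relative speed is 0.38109c.
γ for this relative speed: γ = 1/√(1 − 0.14523) = 1.0816.
Probe Alpha's interval is proper; time dilation gives Δt_B = γΔτ = 1.0816 × 268 s = 290 s.

290 s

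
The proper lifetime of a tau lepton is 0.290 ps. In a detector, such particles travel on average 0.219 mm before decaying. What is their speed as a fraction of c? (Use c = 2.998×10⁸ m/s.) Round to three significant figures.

0.929c

d = βγcτ ⇒ βγ = d/(cτ) = 2.190×10^-4 m / (8.6942×10^-5 m) = 2.5189.
β = (βγ)/√(1+(βγ)²) = 2.5189/√7.34486 = 0.929.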